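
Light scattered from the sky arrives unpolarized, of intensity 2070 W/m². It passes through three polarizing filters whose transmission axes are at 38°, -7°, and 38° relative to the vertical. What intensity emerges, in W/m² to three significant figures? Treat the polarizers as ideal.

I ≈ 259 W/m²

Unpolarized light through the first polarizer → I₁ = 2070 W/m²/2 = 1035 W/m², polarized at 38°.
I₂ = I₁ · cos²(45°) = 1035 · 0.5 = 517.5 W/m².
I₃ = I₂ · cos²(45°) = 517.5 · 0.5 = 258.8 W/m².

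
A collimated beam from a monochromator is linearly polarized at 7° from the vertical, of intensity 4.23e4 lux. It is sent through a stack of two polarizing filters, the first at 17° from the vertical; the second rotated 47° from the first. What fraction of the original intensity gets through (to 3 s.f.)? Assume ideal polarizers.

I/I₀ ≈ 0.451

I₁ = 4.23e4 lux · cos²(10°) = 4.102e+04 lux.
I₂ = I₁ · cos²(47°) = 4.102e+04 · 0.4651 = 1.908e+04 lux.
Transmitted fraction = 0.4511.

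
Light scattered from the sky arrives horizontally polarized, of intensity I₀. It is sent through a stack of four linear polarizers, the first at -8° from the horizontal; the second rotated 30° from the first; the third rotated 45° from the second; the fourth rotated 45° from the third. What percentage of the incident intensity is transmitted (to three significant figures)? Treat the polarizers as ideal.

≈ 18.4%

I₁ = I₀ cos²(-8° − 0°) = I₀ cos²(8°) = 0.9806 I₀.
I₂ = I₁ cos²(30°) = 0.9806 · 0.75 I₀ = 0.7355 I₀.
I₃ = I₂ cos²(45°) = 0.7355 · 0.5 I₀ = 0.3677 I₀.
I₄ = I₃ cos²(45°) = 0.3677 · 0.5 I₀ = 0.1839 I₀.
That is 18.39% of the incident intensity.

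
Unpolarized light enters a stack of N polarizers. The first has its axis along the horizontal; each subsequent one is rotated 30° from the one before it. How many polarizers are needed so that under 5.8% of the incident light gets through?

First polarizer halves the unpolarized light: factor 1/2.
Each further stage multiplies by cos²(30°) = 0.75.
After N polarizers: T = 0.5·0.75^(N−1). Require T < 0.058 ⇒ N−1 > ln(0.058/0.5)/ln(0.75) = 7.49, so N−1 ≥ 8 and N = 9.
Check: N=9 gives T = 0.05006 < 0.058; N=8 gives T = 0.06674.

N = 9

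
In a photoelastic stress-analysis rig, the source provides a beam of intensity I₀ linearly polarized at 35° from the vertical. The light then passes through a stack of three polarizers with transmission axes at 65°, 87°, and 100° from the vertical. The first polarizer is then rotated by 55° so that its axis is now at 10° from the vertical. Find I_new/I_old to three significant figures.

I_new/I_old ≈ 0.0645

Before rotation:
I₁ = I₀ cos²(65° − 35°) = I₀ cos²(30°) = 0.75 I₀.
I₂ = I₁ cos²(87° − 65°) = 0.75 I₀ · cos²(22°) = 0.6448 I₀.
I₃ = I₂ cos²(100° − 87°) = 0.6448 I₀ · cos²(13°) = 0.6121 I₀.
After rotation:
I₁ = I₀ cos²(10° − 35°) = I₀ cos²(25°) = 0.8214 I₀.
I₂ = I₁ cos²(87° − 10°) = 0.8214 I₀ · cos²(77°) = 0.04156 I₀.
I₃ = I₂ cos²(100° − 87°) = 0.04156 I₀ · cos²(13°) = 0.03946 I₀.
Ratio = 0.03946 / 0.6121 = 0.06447.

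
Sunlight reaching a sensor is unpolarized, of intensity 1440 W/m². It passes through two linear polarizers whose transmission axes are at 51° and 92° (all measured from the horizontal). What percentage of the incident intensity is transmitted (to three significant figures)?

≈ 28.5%

Unpolarized light through the first polarizer → I₁ = 1440 W/m²/2 = 720 W/m², polarized at 51°.
I₂ = I₁ · cos²(41°) = 720 · 0.5696 = 410.1 W/m².
That is 28.48% of the incident intensity.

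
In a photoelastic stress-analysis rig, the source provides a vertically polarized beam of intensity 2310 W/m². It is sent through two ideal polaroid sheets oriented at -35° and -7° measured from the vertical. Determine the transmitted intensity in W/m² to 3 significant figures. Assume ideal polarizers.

I ≈ 1210 W/m²

I₁ = 2310 W/m² · cos²(35°) = 1550 W/m².
I₂ = I₁ · cos²(28°) = 1550 · 0.7796 = 1208 W/m².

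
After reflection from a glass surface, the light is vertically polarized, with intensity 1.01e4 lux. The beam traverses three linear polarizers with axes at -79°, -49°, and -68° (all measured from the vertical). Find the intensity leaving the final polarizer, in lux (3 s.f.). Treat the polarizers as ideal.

I ≈ 247 lux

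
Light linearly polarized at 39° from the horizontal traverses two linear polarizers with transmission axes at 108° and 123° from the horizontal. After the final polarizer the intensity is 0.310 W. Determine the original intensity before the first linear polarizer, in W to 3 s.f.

By Malus's law, I₁ = I₀ cos²(108° − 39°) = I₀ cos²(69°) = 0.1284 I₀.
I₂ = I₁ cos²(123° − 108°) = 0.1284 I₀ · cos²(15°) = 0.1198 I₀.
So 0.310 W = 0.1198 I₀, giving I₀ = 0.310/0.1198 = 2.587 W.

I₀ ≈ 2.59 W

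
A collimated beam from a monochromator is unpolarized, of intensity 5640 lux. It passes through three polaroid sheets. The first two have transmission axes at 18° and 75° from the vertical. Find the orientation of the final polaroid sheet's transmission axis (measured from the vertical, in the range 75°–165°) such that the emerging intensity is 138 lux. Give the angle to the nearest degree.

Unpolarized light through the first polarizer → I₁ = ½ I₀, now polarized at 18°.
I₂ = I₁ cos²(75° − 18°) = 0.5 I₀ · cos²(57°) = 0.1483 I₀.
Target fraction: 138 / 5640 lux = 0.02447 of I₀.
Need I₃/I₀ = 0.02447, so cos²(θ − 75°) = 0.02447 / 0.1483 = 0.165.
θ − 75° = arccos(√0.165) = 66.0°, giving θ ≈ 75 + 66.0 = 141.0°.

θ ≈ 141°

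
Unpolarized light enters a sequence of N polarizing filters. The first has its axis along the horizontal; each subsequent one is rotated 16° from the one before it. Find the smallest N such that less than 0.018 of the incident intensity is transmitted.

First polarizer halves the unpolarized light: factor 1/2.
Each further stage multiplies by cos²(16°) = 0.924.
After N polarizers: T = 0.5·0.924^(N−1). Require T < 0.018 ⇒ N−1 > ln(0.018/0.5)/ln(0.924) = 42.07, so N−1 ≥ 43 and N = 44.
Check: N=44 gives T = 0.01672 < 0.018; N=43 gives T = 0.0181.

N = 44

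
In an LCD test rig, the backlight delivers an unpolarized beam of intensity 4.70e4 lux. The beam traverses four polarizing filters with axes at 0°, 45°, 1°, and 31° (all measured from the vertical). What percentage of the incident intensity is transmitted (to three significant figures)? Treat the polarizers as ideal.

≈ 9.70%

Unpolarized light through the first polarizer → I₁ = 4.70e4 lux/2 = 2.35e+04 lux, polarized at 0°.
I₂ = I₁ · cos²(45°) = 2.35e+04 · 0.5 = 1.175e+04 lux.
I₃ = I₂ · cos²(44°) = 1.175e+04 · 0.5174 = 6080 lux.
I₄ = I₃ · cos²(30°) = 6080 · 0.75 = 4560 lux.
That is 9.702% of the incident intensity.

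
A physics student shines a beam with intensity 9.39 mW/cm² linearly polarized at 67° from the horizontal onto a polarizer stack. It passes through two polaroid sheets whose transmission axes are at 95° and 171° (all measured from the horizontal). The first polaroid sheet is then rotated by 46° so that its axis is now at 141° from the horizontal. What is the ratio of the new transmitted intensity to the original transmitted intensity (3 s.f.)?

I_new/I_old ≈ 1.25

Before rotation:
I₁ = I₀ cos²(95° − 67°) = I₀ cos²(28°) = 0.7796 I₀.
I₂ = I₁ cos²(171° − 95°) = 0.7796 I₀ · cos²(76°) = 0.04563 I₀.
After rotation:
I₁ = I₀ cos²(141° − 67°) = I₀ cos²(74°) = 0.07598 I₀.
I₂ = I₁ cos²(171° − 141°) = 0.07598 I₀ · cos²(30°) = 0.05698 I₀.
Ratio = 0.05698 / 0.04563 = 1.249.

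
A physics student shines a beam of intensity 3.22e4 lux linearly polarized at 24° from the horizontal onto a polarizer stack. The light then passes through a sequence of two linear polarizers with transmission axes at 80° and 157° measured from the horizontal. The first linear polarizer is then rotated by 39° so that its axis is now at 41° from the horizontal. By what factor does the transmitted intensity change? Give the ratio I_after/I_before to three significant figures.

I_new/I_old ≈ 11.1

Before rotation:
By Malus's law, I₁ = I₀ cos²(80° − 24°) = I₀ cos²(56°) = 0.3127 I₀.
I₂ = I₁ cos²(157° − 80°) = 0.3127 I₀ · cos²(77°) = 0.01582 I₀.
After rotation:
I₁ = I₀ cos²(41° − 24°) = I₀ cos²(17°) = 0.9145 I₀.
Angle between axes 1 and 2: 64°. I₂ = 0.9145 I₀ · cos²(64°) = 0.1757 I₀.
Ratio = 0.1757 / 0.01582 = 11.11.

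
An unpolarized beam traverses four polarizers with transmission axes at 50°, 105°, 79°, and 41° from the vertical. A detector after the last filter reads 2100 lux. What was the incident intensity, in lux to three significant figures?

I₀ ≈ 2.54e4 lux

Unpolarized light through the first polarizer → I₁ = ½ I₀, now polarized at 50°.
I₂ = I₁ cos²(105° − 50°) = 0.5 I₀ · cos²(55°) = 0.1645 I₀.
I₃ = I₂ cos²(79° − 105°) = 0.1645 I₀ · cos²(26°) = 0.1329 I₀.
I₄ = I₃ cos²(41° − 79°) = 0.1329 I₀ · cos²(38°) = 0.08252 I₀.
So 2100 lux = 0.08252 I₀, giving I₀ = 2100/0.08252 = 2.545e+04 lux.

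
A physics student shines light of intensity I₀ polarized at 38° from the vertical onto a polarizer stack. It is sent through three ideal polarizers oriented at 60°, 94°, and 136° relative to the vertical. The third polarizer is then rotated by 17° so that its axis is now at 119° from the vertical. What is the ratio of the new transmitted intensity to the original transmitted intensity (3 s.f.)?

Before rotation:
I₁ = I₀ cos²(60° − 38°) = I₀ cos²(22°) = 0.8597 I₀.
I₂ = I₁ cos²(94° − 60°) = 0.8597 I₀ · cos²(34°) = 0.5909 I₀.
I₃ = I₂ cos²(136° − 94°) = 0.5909 I₀ · cos²(42°) = 0.3263 I₀.
After rotation:
I₁ = I₀ cos²(60° − 38°) = I₀ cos²(22°) = 0.8597 I₀.
I₂ = I₁ cos²(94° − 60°) = 0.8597 I₀ · cos²(34°) = 0.5909 I₀.
I₃ = I₂ cos²(119° − 94°) = 0.5909 I₀ · cos²(25°) = 0.4853 I₀.
Ratio = 0.4853 / 0.3263 = 1.487.

I_new/I_old ≈ 1.49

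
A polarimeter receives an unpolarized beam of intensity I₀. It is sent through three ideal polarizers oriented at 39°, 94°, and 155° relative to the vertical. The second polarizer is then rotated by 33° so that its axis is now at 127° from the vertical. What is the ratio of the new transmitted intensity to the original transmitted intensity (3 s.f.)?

I_new/I_old ≈ 0.0123

Before rotation:
Unpolarized light through the first polarizer → I₁ = ½ I₀, now polarized at 39°.
I₂ = I₁ cos²(94° − 39°) = 0.5 I₀ · cos²(55°) = 0.1645 I₀.
I₃ = I₂ cos²(155° − 94°) = 0.1645 I₀ · cos²(61°) = 0.03866 I₀.
After rotation:
Unpolarized light through the first polarizer → I₁ = ½ I₀, now polarized at 39°.
I₂ = I₁ cos²(127° − 39°) = 0.5 I₀ · cos²(88°) = 0.000609 I₀.
I₃ = I₂ cos²(155° − 127°) = 0.000609 I₀ · cos²(28°) = 0.0004748 I₀.
Ratio = 0.0004748 / 0.03866 = 0.01228.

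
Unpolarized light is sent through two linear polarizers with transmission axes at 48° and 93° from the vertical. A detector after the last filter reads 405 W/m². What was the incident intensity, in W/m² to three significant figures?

I₀ ≈ 1620 W/m²

Unpolarized light through the first polarizer → I₁ = ½ I₀, now polarized at 48°.
I₂ = I₁ cos²(93° − 48°) = 0.5 I₀ · cos²(45°) = 0.25 I₀.
So 405 W/m² = 0.25 I₀, giving I₀ = 405/0.25 = 1620 W/m².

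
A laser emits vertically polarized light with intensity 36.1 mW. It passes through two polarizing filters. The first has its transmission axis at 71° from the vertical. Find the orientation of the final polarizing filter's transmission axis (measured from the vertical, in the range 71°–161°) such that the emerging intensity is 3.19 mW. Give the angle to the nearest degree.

By Malus's law, I₁ = I₀ cos²(71° − 0°) = I₀ cos²(71°) = 0.106 I₀.
Target fraction: 3.19 / 36.1 mW = 0.08837 of I₀.
Need I₂/I₀ = 0.08837, so cos²(θ − 71°) = 0.08837 / 0.106 = 0.8337.
θ − 71° = arccos(√0.8337) = 24.1°, giving θ ≈ 71 + 24.1 = 95.1°.

θ ≈ 95°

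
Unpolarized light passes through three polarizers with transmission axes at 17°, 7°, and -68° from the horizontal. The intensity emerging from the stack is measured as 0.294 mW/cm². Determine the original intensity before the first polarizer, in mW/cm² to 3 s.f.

I₀ ≈ 9.05 mW/cm²

Unpolarized light through the first polarizer → I₁ = ½ I₀, now polarized at 17°.
I₂ = I₁ cos²(7° − 17°) = 0.5 I₀ · cos²(10°) = 0.4849 I₀.
I₃ = I₂ cos²(-68° − 7°) = 0.4849 I₀ · cos²(75°) = 0.03248 I₀.
So 0.294 mW/cm² = 0.03248 I₀, giving I₀ = 0.294/0.03248 = 9.051 mW/cm².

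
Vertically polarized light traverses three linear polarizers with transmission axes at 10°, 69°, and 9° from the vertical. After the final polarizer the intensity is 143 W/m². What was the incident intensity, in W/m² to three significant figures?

By Malus's law, I₁ = I₀ cos²(10° − 0°) = I₀ cos²(10°) = 0.9698 I₀.
I₂ = I₁ cos²(69° − 10°) = 0.9698 I₀ · cos²(59°) = 0.2573 I₀.
I₃ = I₂ cos²(9° − 69°) = 0.2573 I₀ · cos²(60°) = 0.06432 I₀.
So 143 W/m² = 0.06432 I₀, giving I₀ = 143/0.06432 = 2223 W/m².

I₀ ≈ 2220 W/m²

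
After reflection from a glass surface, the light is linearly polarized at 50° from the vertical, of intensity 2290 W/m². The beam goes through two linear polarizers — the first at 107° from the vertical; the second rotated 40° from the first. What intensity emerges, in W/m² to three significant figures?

I₁ = 2290 W/m² · cos²(57°) = 679.3 W/m².
I₂ = I₁ · cos²(40°) = 679.3 · 0.5868 = 398.6 W/m².

I ≈ 399 W/m²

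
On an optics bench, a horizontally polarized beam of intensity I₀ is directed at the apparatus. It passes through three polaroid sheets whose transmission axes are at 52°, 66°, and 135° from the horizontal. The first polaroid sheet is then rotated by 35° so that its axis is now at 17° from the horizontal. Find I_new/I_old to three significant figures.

I_new/I_old ≈ 1.10

Before rotation:
I₁ = I₀ cos²(52° − 0°) = I₀ cos²(52°) = 0.379 I₀.
I₂ = I₁ cos²(66° − 52°) = 0.379 I₀ · cos²(14°) = 0.3569 I₀.
I₃ = I₂ cos²(135° − 66°) = 0.3569 I₀ · cos²(69°) = 0.04583 I₀.
After rotation:
I₁ = I₀ cos²(17° − 0°) = I₀ cos²(17°) = 0.9145 I₀.
I₂ = I₁ cos²(66° − 17°) = 0.9145 I₀ · cos²(49°) = 0.3936 I₀.
I₃ = I₂ cos²(135° − 66°) = 0.3936 I₀ · cos²(69°) = 0.05055 I₀.
Ratio = 0.05055 / 0.04583 = 1.103.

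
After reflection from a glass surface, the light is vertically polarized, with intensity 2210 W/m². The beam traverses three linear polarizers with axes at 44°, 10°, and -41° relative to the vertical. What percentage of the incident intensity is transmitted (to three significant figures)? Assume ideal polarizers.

≈ 14.1%

I₁ = 2210 W/m² · cos²(44°) = 1144 W/m².
I₂ = I₁ · cos²(34°) = 1144 · 0.6873 = 786 W/m².
I₃ = I₂ · cos²(51°) = 786 · 0.396 = 311.3 W/m².
That is 14.09% of the incident intensity.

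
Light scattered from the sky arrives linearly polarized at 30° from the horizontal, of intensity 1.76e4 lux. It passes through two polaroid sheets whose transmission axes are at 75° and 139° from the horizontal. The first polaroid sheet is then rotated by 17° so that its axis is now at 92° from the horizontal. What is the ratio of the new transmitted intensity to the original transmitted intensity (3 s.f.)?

Before rotation:
I₁ = I₀ cos²(75° − 30°) = I₀ cos²(45°) = 0.5 I₀.
I₂ = I₁ cos²(139° − 75°) = 0.5 I₀ · cos²(64°) = 0.09608 I₀.
After rotation:
I₁ = I₀ cos²(92° − 30°) = I₀ cos²(62°) = 0.2204 I₀.
I₂ = I₁ cos²(139° − 92°) = 0.2204 I₀ · cos²(47°) = 0.1025 I₀.
Ratio = 0.1025 / 0.09608 = 1.067.

I_new/I_old ≈ 1.07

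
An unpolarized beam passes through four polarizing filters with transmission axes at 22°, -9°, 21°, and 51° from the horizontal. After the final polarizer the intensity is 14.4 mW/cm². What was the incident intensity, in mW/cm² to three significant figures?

Unpolarized light through the first polarizer → I₁ = ½ I₀, now polarized at 22°.
I₂ = I₁ cos²(-9° − 22°) = 0.5 I₀ · cos²(31°) = 0.3674 I₀.
I₃ = I₂ cos²(21° + 9°) = 0.3674 I₀ · cos²(30°) = 0.2755 I₀.
I₄ = I₃ cos²(51° − 21°) = 0.2755 I₀ · cos²(30°) = 0.2066 I₀.
So 14.4 mW/cm² = 0.2066 I₀, giving I₀ = 14.4/0.2066 = 69.68 mW/cm².

I₀ ≈ 69.7 mW/cm²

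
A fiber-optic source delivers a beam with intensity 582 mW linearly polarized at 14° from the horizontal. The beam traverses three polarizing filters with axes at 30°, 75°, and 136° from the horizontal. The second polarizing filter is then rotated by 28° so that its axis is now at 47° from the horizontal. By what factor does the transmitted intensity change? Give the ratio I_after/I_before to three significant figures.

Before rotation:
I₁ = I₀ cos²(30° − 14°) = I₀ cos²(16°) = 0.924 I₀.
I₂ = I₁ cos²(75° − 30°) = 0.924 I₀ · cos²(45°) = 0.462 I₀.
I₃ = I₂ cos²(136° − 75°) = 0.462 I₀ · cos²(61°) = 0.1086 I₀.
After rotation:
I₁ = I₀ cos²(30° − 14°) = I₀ cos²(16°) = 0.924 I₀.
I₂ = I₁ cos²(47° − 30°) = 0.924 I₀ · cos²(17°) = 0.845 I₀.
I₃ = I₂ cos²(136° − 47°) = 0.845 I₀ · cos²(89°) = 0.0002574 I₀.
Ratio = 0.0002574 / 0.1086 = 0.00237.

I_new/I_old ≈ 0.00237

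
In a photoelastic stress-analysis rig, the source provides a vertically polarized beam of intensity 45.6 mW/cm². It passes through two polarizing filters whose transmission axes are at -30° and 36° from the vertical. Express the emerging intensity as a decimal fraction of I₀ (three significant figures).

I₁ = 45.6 mW/cm² · cos²(30°) = 34.2 mW/cm².
I₂ = I₁ · cos²(66°) = 34.2 · 0.1654 = 5.658 mW/cm².
Transmitted fraction = 0.1241.

I/I₀ ≈ 0.124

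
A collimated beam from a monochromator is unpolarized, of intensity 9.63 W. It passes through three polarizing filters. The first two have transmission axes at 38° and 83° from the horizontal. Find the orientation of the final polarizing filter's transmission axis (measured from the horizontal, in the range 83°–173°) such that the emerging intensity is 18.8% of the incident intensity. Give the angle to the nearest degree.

θ ≈ 113°

Unpolarized light through the first polarizer → I₁ = ½ I₀, now polarized at 38°.
I₂ = I₁ cos²(83° − 38°) = 0.5 I₀ · cos²(45°) = 0.25 I₀.
Need I₃/I₀ = 0.188, so cos²(θ − 83°) = 0.188 / 0.25 = 0.752.
θ − 83° = arccos(√0.752) = 29.9°, giving θ ≈ 83 + 29.9 = 112.9°.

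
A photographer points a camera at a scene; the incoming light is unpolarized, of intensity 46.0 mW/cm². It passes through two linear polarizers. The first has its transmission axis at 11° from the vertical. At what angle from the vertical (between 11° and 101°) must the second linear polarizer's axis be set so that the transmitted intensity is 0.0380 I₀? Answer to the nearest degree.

Unpolarized light through the first polarizer → I₁ = ½ I₀, now polarized at 11°.
Need I₂/I₀ = 0.038, so cos²(θ − 11°) = 0.038 / 0.5 = 0.076.
θ − 11° = arccos(√0.076) = 74.0°, giving θ ≈ 11 + 74.0 = 85.0°.

θ ≈ 85°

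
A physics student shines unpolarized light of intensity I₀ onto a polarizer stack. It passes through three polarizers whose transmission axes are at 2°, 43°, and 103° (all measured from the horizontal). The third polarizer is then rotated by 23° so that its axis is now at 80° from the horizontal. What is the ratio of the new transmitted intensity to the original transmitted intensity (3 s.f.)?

Before rotation:
Unpolarized light through the first polarizer → I₁ = ½ I₀, now polarized at 2°.
I₂ = I₁ cos²(43° − 2°) = 0.5 I₀ · cos²(41°) = 0.2848 I₀.
I₃ = I₂ cos²(103° − 43°) = 0.2848 I₀ · cos²(60°) = 0.0712 I₀.
After rotation:
Unpolarized light through the first polarizer → I₁ = ½ I₀, now polarized at 2°.
I₂ = I₁ cos²(43° − 2°) = 0.5 I₀ · cos²(41°) = 0.2848 I₀.
I₃ = I₂ cos²(80° − 43°) = 0.2848 I₀ · cos²(37°) = 0.1816 I₀.
Ratio = 0.1816 / 0.0712 = 2.551.

I_new/I_old ≈ 2.55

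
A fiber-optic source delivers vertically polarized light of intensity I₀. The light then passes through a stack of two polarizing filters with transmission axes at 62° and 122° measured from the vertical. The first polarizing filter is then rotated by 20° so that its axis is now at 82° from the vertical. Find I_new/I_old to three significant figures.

I_new/I_old ≈ 0.206

Before rotation:
I₁ = I₀ cos²(62° − 0°) = I₀ cos²(62°) = 0.2204 I₀.
I₂ = I₁ cos²(122° − 62°) = 0.2204 I₀ · cos²(60°) = 0.0551 I₀.
After rotation:
I₁ = I₀ cos²(82° − 0°) = I₀ cos²(82°) = 0.01937 I₀.
I₂ = I₁ cos²(122° − 82°) = 0.01937 I₀ · cos²(40°) = 0.01137 I₀.
Ratio = 0.01137 / 0.0551 = 0.2063.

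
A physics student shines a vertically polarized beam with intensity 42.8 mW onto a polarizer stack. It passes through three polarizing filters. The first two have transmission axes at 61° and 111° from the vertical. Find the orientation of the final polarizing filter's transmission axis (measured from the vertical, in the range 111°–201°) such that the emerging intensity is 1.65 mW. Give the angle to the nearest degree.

θ ≈ 162°

I₁ = I₀ cos²(61° − 0°) = I₀ cos²(61°) = 0.235 I₀.
I₂ = I₁ cos²(111° − 61°) = 0.235 I₀ · cos²(50°) = 0.09711 I₀.
Target fraction: 1.65 / 42.8 mW = 0.03855 of I₀.
Need I₃/I₀ = 0.03855, so cos²(θ − 111°) = 0.03855 / 0.09711 = 0.397.
θ − 111° = arccos(√0.397) = 50.9°, giving θ ≈ 111 + 50.9 = 161.9°.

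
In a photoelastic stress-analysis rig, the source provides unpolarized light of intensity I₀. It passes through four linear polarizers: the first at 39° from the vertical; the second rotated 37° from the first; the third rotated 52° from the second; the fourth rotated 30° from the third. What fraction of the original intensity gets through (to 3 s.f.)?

≈ 0.0907 I₀

Unpolarized light through the first polarizer → I₁ = ½ I₀, now polarized at 39°.
I₂ = I₁ cos²(37°) = 0.5 · 0.6378 I₀ = 0.3189 I₀.
I₃ = I₂ cos²(52°) = 0.3189 · 0.379 I₀ = 0.1209 I₀.
I₄ = I₃ cos²(30°) = 0.1209 · 0.75 I₀ = 0.09066 I₀.
Transmitted fraction = 0.09066.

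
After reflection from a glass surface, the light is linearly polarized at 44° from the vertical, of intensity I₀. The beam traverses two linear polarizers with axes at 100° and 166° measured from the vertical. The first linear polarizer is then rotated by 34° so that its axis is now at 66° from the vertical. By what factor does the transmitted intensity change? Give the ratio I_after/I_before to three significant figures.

I_new/I_old ≈ 0.501

Before rotation:
By Malus's law, I₁ = I₀ cos²(100° − 44°) = I₀ cos²(56°) = 0.3127 I₀.
I₂ = I₁ cos²(166° − 100°) = 0.3127 I₀ · cos²(66°) = 0.05173 I₀.
After rotation:
I₁ = I₀ cos²(66° − 44°) = I₀ cos²(22°) = 0.8597 I₀.
Angle between axes 1 and 2: 80°. I₂ = 0.8597 I₀ · cos²(80°) = 0.02592 I₀.
Ratio = 0.02592 / 0.05173 = 0.5011.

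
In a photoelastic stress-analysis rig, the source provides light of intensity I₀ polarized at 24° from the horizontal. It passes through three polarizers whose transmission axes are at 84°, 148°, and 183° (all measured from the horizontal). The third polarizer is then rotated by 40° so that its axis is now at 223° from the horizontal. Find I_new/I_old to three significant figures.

Before rotation:
I₁ = I₀ cos²(84° − 24°) = I₀ cos²(60°) = 0.25 I₀.
I₂ = I₁ cos²(148° − 84°) = 0.25 I₀ · cos²(64°) = 0.04804 I₀.
I₃ = I₂ cos²(183° − 148°) = 0.04804 I₀ · cos²(35°) = 0.03224 I₀.
After rotation:
I₁ = I₀ cos²(84° − 24°) = I₀ cos²(60°) = 0.25 I₀.
I₂ = I₁ cos²(148° − 84°) = 0.25 I₀ · cos²(64°) = 0.04804 I₀.
I₃ = I₂ cos²(223° − 148°) = 0.04804 I₀ · cos²(75°) = 0.003218 I₀.
Ratio = 0.003218 / 0.03224 = 0.09983.

I_new/I_old ≈ 0.0998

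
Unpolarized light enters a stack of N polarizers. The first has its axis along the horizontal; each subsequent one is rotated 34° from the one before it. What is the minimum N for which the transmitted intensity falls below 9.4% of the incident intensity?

N = 6

First polarizer halves the unpolarized light: factor 1/2.
Each further stage multiplies by cos²(34°) = 0.6873.
After N polarizers: T = 0.5·0.6873^(N−1). Require T < 0.094 ⇒ N−1 > ln(0.094/0.5)/ln(0.6873) = 4.46, so N−1 ≥ 5 and N = 6.
Check: N=6 gives T = 0.07669 < 0.094; N=5 gives T = 0.1116.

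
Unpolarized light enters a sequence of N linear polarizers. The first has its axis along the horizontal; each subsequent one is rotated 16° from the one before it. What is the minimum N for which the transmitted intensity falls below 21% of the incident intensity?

First polarizer halves the unpolarized light: factor 1/2.
Each further stage multiplies by cos²(16°) = 0.924.
After N polarizers: T = 0.5·0.924^(N−1). Require T < 0.21 ⇒ N−1 > ln(0.21/0.5)/ln(0.924) = 10.98, so N−1 ≥ 11 and N = 12.
Check: N=12 gives T = 0.2096 < 0.21; N=11 gives T = 0.2269.

N = 12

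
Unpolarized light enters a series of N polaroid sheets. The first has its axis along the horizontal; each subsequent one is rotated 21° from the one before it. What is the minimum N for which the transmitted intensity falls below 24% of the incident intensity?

N = 7

First polarizer halves the unpolarized light: factor 1/2.
Each further stage multiplies by cos²(21°) = 0.8716.
After N polarizers: T = 0.5·0.8716^(N−1). Require T < 0.24 ⇒ N−1 > ln(0.24/0.5)/ln(0.8716) = 5.34, so N−1 ≥ 6 and N = 7.
Check: N=7 gives T = 0.2192 < 0.24; N=6 gives T = 0.2515.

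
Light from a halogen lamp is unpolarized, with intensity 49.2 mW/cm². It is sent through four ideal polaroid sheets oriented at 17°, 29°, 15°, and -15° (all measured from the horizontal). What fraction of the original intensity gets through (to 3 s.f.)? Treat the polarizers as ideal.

Unpolarized light through the first polarizer → I₁ = 49.2 mW/cm²/2 = 24.6 mW/cm², polarized at 17°.
I₂ = I₁ · cos²(12°) = 24.6 · 0.9568 = 23.54 mW/cm².
I₃ = I₂ · cos²(14°) = 23.54 · 0.9415 = 22.16 mW/cm².
I₄ = I₃ · cos²(30°) = 22.16 · 0.75 = 16.62 mW/cm².
Transmitted fraction = 0.3378.

I/I₀ ≈ 0.338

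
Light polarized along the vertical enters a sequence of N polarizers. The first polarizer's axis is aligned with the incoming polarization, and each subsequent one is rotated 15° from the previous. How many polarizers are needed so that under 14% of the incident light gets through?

N = 30

First polarizer is aligned with the polarization: full transmission.
Each further stage multiplies by cos²(15°) = 0.933.
After N polarizers: T = 0.933^(N−1). Require T < 0.14 ⇒ N−1 > ln(0.14)/ln(0.933) = 28.36, so N−1 ≥ 29 and N = 30.
Check: N=30 gives T = 0.1339 < 0.14; N=29 gives T = 0.1435.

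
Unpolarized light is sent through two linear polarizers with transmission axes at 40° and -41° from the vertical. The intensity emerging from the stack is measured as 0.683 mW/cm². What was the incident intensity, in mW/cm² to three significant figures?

I₀ ≈ 55.8 mW/cm²

Unpolarized light through the first polarizer → I₁ = ½ I₀, now polarized at 40°.
I₂ = I₁ cos²(-41° − 40°) = 0.5 I₀ · cos²(81°) = 0.01224 I₀.
So 0.683 mW/cm² = 0.01224 I₀, giving I₀ = 0.683/0.01224 = 55.82 mW/cm².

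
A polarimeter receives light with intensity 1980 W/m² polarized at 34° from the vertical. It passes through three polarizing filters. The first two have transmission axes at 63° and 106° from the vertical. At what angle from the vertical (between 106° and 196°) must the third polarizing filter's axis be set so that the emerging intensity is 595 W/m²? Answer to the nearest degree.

I₁ = I₀ cos²(63° − 34°) = I₀ cos²(29°) = 0.765 I₀.
I₂ = I₁ cos²(106° − 63°) = 0.765 I₀ · cos²(43°) = 0.4092 I₀.
Target fraction: 595 / 1980 W/m² = 0.3005 of I₀.
Need I₃/I₀ = 0.3005, so cos²(θ − 106°) = 0.3005 / 0.4092 = 0.7344.
θ − 106° = arccos(√0.7344) = 31.0°, giving θ ≈ 106 + 31.0 = 137.0°.

θ ≈ 137°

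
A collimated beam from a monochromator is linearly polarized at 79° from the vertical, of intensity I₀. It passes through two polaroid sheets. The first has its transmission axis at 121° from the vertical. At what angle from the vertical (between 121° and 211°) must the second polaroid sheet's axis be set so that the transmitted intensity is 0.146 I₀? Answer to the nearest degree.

I₁ = I₀ cos²(121° − 79°) = I₀ cos²(42°) = 0.5523 I₀.
Need I₂/I₀ = 0.146, so cos²(θ − 121°) = 0.146 / 0.5523 = 0.2644.
θ − 121° = arccos(√0.2644) = 59.1°, giving θ ≈ 121 + 59.1 = 180.1°.

θ ≈ 180°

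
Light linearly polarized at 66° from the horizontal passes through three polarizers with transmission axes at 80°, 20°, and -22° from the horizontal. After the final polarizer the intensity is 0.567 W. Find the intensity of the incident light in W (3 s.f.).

By Malus's law, I₁ = I₀ cos²(80° − 66°) = I₀ cos²(14°) = 0.9415 I₀.
I₂ = I₁ cos²(20° − 80°) = 0.9415 I₀ · cos²(60°) = 0.2354 I₀.
I₃ = I₂ cos²(-22° − 20°) = 0.2354 I₀ · cos²(42°) = 0.13 I₀.
So 0.567 W = 0.13 I₀, giving I₀ = 0.567/0.13 = 4.362 W.

I₀ ≈ 4.36 W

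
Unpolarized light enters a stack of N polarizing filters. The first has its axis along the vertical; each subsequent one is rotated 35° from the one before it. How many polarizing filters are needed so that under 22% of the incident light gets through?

First polarizer halves the unpolarized light: factor 1/2.
Each further stage multiplies by cos²(35°) = 0.671.
After N polarizers: T = 0.5·0.671^(N−1). Require T < 0.22 ⇒ N−1 > ln(0.22/0.5)/ln(0.671) = 2.06, so N−1 ≥ 3 and N = 4.
Check: N=4 gives T = 0.1511 < 0.22; N=3 gives T = 0.2251.

N = 4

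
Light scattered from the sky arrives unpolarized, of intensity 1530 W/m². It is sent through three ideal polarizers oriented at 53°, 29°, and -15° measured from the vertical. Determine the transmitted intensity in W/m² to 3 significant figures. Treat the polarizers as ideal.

Unpolarized light through the first polarizer → I₁ = 1530 W/m²/2 = 765 W/m², polarized at 53°.
I₂ = I₁ · cos²(24°) = 765 · 0.8346 = 638.4 W/m².
I₃ = I₂ · cos²(44°) = 638.4 · 0.5174 = 330.4 W/m².

I ≈ 330 W/m²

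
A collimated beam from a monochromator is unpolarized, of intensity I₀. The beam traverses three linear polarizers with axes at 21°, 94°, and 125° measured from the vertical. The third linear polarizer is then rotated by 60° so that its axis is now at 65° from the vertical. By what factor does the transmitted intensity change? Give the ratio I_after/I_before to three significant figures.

I_new/I_old ≈ 1.04

Before rotation:
Unpolarized light through the first polarizer → I₁ = ½ I₀, now polarized at 21°.
I₂ = I₁ cos²(94° − 21°) = 0.5 I₀ · cos²(73°) = 0.04274 I₀.
I₃ = I₂ cos²(125° − 94°) = 0.04274 I₀ · cos²(31°) = 0.0314 I₀.
After rotation:
Unpolarized light through the first polarizer → I₁ = ½ I₀, now polarized at 21°.
I₂ = I₁ cos²(94° − 21°) = 0.5 I₀ · cos²(73°) = 0.04274 I₀.
I₃ = I₂ cos²(65° − 94°) = 0.04274 I₀ · cos²(29°) = 0.03269 I₀.
Ratio = 0.03269 / 0.0314 = 1.041.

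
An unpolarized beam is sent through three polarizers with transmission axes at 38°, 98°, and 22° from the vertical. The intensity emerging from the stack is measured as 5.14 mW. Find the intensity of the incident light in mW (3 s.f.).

Unpolarized light through the first polarizer → I₁ = ½ I₀, now polarized at 38°.
I₂ = I₁ cos²(98° − 38°) = 0.5 I₀ · cos²(60°) = 0.125 I₀.
I₃ = I₂ cos²(22° − 98°) = 0.125 I₀ · cos²(76°) = 0.007316 I₀.
So 5.14 mW = 0.007316 I₀, giving I₀ = 5.14/0.007316 = 702.6 mW.

I₀ ≈ 703 mW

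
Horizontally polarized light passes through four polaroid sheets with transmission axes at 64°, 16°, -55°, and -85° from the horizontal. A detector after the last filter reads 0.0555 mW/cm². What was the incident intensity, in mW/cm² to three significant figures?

By Malus's law, I₁ = I₀ cos²(64° − 0°) = I₀ cos²(64°) = 0.1922 I₀.
I₂ = I₁ cos²(16° − 64°) = 0.1922 I₀ · cos²(48°) = 0.08604 I₀.
I₃ = I₂ cos²(-55° − 16°) = 0.08604 I₀ · cos²(71°) = 0.00912 I₀.
I₄ = I₃ cos²(-85° + 55°) = 0.00912 I₀ · cos²(30°) = 0.00684 I₀.
So 0.0555 mW/cm² = 0.00684 I₀, giving I₀ = 0.0555/0.00684 = 8.114 mW/cm².

I₀ ≈ 8.11 mW/cm²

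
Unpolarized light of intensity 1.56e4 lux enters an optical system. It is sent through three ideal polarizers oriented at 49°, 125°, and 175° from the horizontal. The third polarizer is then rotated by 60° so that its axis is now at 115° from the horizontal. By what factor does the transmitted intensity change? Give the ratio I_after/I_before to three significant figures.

I_new/I_old ≈ 2.35

Before rotation:
Unpolarized light through the first polarizer → I₁ = ½ I₀, now polarized at 49°.
I₂ = I₁ cos²(125° − 49°) = 0.5 I₀ · cos²(76°) = 0.02926 I₀.
I₃ = I₂ cos²(175° − 125°) = 0.02926 I₀ · cos²(50°) = 0.01209 I₀.
After rotation:
Unpolarized light through the first polarizer → I₁ = ½ I₀, now polarized at 49°.
I₂ = I₁ cos²(125° − 49°) = 0.5 I₀ · cos²(76°) = 0.02926 I₀.
I₃ = I₂ cos²(115° − 125°) = 0.02926 I₀ · cos²(10°) = 0.02838 I₀.
Ratio = 0.02838 / 0.01209 = 2.347.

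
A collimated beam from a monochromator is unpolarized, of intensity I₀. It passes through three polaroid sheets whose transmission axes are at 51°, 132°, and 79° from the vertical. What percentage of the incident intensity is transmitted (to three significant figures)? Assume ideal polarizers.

≈ 0.443%

Unpolarized light through the first polarizer → I₁ = ½ I₀, now polarized at 51°.
I₂ = I₁ cos²(132° − 51°) = 0.5 I₀ · cos²(81°) = 0.01224 I₀.
I₃ = I₂ cos²(79° − 132°) = 0.01224 I₀ · cos²(53°) = 0.004432 I₀.
That is 0.4432% of the incident intensity.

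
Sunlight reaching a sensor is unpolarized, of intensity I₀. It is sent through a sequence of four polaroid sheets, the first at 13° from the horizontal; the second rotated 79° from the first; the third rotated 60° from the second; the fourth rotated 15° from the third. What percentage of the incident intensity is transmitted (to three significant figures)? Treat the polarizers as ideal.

≈ 0.425%

Unpolarized light through the first polarizer → I₁ = ½ I₀, now polarized at 13°.
I₂ = I₁ cos²(79°) = 0.5 · 0.03641 I₀ = 0.0182 I₀.
I₃ = I₂ cos²(60°) = 0.0182 · 0.25 I₀ = 0.004551 I₀.
I₄ = I₃ cos²(15°) = 0.004551 · 0.933 I₀ = 0.004246 I₀.
That is 0.4246% of the incident intensity.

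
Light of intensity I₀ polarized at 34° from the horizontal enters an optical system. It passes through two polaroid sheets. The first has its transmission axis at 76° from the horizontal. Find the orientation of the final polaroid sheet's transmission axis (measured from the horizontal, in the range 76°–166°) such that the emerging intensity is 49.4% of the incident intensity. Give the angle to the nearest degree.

θ ≈ 95°

By Malus's law, I₁ = I₀ cos²(76° − 34°) = I₀ cos²(42°) = 0.5523 I₀.
Need I₂/I₀ = 0.494, so cos²(θ − 76°) = 0.494 / 0.5523 = 0.8945.
θ − 76° = arccos(√0.8945) = 19.0°, giving θ ≈ 76 + 19.0 = 95.0°.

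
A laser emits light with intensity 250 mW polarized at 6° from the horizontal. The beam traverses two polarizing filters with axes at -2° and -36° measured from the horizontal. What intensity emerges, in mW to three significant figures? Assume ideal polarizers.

I₁ = 250 mW · cos²(8°) = 245.2 mW.
I₂ = I₁ · cos²(34°) = 245.2 · 0.6873 = 168.5 mW.

I ≈ 168 mW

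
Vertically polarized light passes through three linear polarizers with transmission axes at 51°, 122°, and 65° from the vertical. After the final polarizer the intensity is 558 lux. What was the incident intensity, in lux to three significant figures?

I₁ = I₀ cos²(51° − 0°) = I₀ cos²(51°) = 0.396 I₀.
I₂ = I₁ cos²(122° − 51°) = 0.396 I₀ · cos²(71°) = 0.04198 I₀.
I₃ = I₂ cos²(65° − 122°) = 0.04198 I₀ · cos²(57°) = 0.01245 I₀.
So 558 lux = 0.01245 I₀, giving I₀ = 558/0.01245 = 4.481e+04 lux.

I₀ ≈ 4.48e4 lux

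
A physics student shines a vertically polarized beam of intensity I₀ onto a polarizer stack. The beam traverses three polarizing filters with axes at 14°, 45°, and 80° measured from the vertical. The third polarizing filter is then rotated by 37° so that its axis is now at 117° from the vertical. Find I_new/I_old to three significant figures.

I_new/I_old ≈ 0.142

Before rotation:
By Malus's law, I₁ = I₀ cos²(14° − 0°) = I₀ cos²(14°) = 0.9415 I₀.
I₂ = I₁ cos²(45° − 14°) = 0.9415 I₀ · cos²(31°) = 0.6917 I₀.
I₃ = I₂ cos²(80° − 45°) = 0.6917 I₀ · cos²(35°) = 0.4642 I₀.
After rotation:
I₁ = I₀ cos²(14° − 0°) = I₀ cos²(14°) = 0.9415 I₀.
I₂ = I₁ cos²(45° − 14°) = 0.9415 I₀ · cos²(31°) = 0.6917 I₀.
I₃ = I₂ cos²(117° − 45°) = 0.6917 I₀ · cos²(72°) = 0.06605 I₀.
Ratio = 0.06605 / 0.4642 = 0.1423.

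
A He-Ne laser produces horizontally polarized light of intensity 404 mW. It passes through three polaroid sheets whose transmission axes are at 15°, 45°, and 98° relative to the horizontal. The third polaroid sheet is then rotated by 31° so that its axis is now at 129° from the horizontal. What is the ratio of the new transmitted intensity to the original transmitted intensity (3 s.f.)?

I_new/I_old ≈ 0.0302

Before rotation:
By Malus's law, I₁ = I₀ cos²(15° − 0°) = I₀ cos²(15°) = 0.933 I₀.
I₂ = I₁ cos²(45° − 15°) = 0.933 I₀ · cos²(30°) = 0.6998 I₀.
I₃ = I₂ cos²(98° − 45°) = 0.6998 I₀ · cos²(53°) = 0.2534 I₀.
After rotation:
I₁ = I₀ cos²(15° − 0°) = I₀ cos²(15°) = 0.933 I₀.
I₂ = I₁ cos²(45° − 15°) = 0.933 I₀ · cos²(30°) = 0.6998 I₀.
I₃ = I₂ cos²(129° − 45°) = 0.6998 I₀ · cos²(84°) = 0.007646 I₀.
Ratio = 0.007646 / 0.2534 = 0.03017.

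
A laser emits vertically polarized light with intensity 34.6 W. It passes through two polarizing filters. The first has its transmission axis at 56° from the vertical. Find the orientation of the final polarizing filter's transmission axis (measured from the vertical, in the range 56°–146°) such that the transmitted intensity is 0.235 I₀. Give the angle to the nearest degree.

θ ≈ 86°

I₁ = I₀ cos²(56° − 0°) = I₀ cos²(56°) = 0.3127 I₀.
Need I₂/I₀ = 0.235, so cos²(θ − 56°) = 0.235 / 0.3127 = 0.7515.
θ − 56° = arccos(√0.7515) = 29.9°, giving θ ≈ 56 + 29.9 = 85.9°.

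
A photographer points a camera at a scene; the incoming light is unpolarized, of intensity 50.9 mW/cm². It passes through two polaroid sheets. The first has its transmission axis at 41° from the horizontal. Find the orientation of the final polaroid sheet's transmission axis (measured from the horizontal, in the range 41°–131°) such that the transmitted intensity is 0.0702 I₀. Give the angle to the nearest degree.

θ ≈ 109°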